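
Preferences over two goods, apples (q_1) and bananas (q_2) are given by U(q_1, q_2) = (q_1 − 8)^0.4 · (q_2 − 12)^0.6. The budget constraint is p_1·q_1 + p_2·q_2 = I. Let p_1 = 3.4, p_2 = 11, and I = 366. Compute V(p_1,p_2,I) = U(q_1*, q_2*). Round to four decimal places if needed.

This is Cobb-Douglas in (q_1−8, q_2−12): tangency gives 0.4·p_2·(q_2−12) = 0.6·p_1·(q_1−8).
After buying the subsistence bundle (8, 12), a share 0.4 of the remaining income goes to q_1: q_1* = 8 + 0.4·(I − 8p_1 − 12p_2)/p_1.
Discretionary income = 366 − 8·3.4 − 12·11 = 206.8; q_1* = 8 + 0.4·206.8/3.4 = 32.3294; q_2* = 12 + 0.6·206.8/11 = 23.28.
Utility at the optimum: U(32.3294, 23.28) = 15.3405.

V = 15.3405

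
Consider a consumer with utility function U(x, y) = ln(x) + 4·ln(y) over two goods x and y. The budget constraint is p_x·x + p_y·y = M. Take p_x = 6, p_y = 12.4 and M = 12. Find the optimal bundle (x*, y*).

x* = 0.4, y* = 0.7742

The MRS is (1/4)·y/x. Set MRS = p_x/p_y.
Rearranging, p_y·y = 4·p_x·x. Substituting into the budget gives p_x·x·(1 + 4) = M.
Demand: x*(p_x,p_y,M) = 0.2·M/p_x and y* = 0.8·M/p_y.
At p_x=6, p_y=12.4, M=12: x* = 0.2·12/6 = 0.4, y* = 0.7742.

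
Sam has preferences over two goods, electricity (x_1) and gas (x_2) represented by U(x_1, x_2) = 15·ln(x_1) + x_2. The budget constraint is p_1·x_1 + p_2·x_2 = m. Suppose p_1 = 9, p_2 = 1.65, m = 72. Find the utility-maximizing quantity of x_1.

x_1* = 2.75

Set MRS = p_1/p_2: (15/x_1)/1 = p_1/p_2.
So x_1*(p_1,p_2) = 15·p_2/p_1, independent of income; and x_2* = (m − 15·p_2)/p_2.
At the given prices: x_1* = 15·1.65/9 = 2.75.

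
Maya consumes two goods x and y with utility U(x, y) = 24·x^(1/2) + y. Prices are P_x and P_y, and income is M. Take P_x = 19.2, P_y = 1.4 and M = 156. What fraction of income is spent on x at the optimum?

share on x = 0.0942

MU_x = 12/√x, MU_y = 1. Tangency: 12/√x = P_x/P_y.
Thus x* = (12·P_y/P_x)² — independent of M — with the rest of income spent on y.
Plugging in: x* = (12·1.4/19.2)² = 0.7656, y* = 100.9286.
Expenditure on x: 19.2·0.7656 = 14.7; share = 0.0942.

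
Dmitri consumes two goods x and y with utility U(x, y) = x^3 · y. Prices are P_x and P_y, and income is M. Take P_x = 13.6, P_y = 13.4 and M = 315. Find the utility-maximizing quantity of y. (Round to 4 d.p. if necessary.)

MU_x/MU_y = (3·y)/(x); tangency sets this equal to P_x/P_y.
So 3·P_y·y = P_x·x; combined with the budget, a share 0.75 of income goes to x.
Demand: x*(P_x,P_y,M) = 0.75·M/P_x and y* = 0.25·M/P_y.
At P_x=13.6, P_y=13.4, M=315: y* = 0.25·315/13.4 = 5.8769.

y* = 5.8769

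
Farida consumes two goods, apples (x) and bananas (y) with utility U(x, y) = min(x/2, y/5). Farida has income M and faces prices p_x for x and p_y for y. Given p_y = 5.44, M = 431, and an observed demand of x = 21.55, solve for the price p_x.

p_x = 6.4

Leontief preferences: the optimum is at the kink where x/2 = y/5, i.e. y = (5/2)·x.
Budget: p_x·x + p_y·(5/2)·x = M, so (2·p_x + 5·p_y)·x = 2·M.
Demand: x*(p_x,p_y,M) = 2·M/(2·p_x + 5·p_y), y* = 5·M/(2·p_x + 5·p_y).
Set x* = 21.55 in the demand function and solve for p_x: p_x = 6.4.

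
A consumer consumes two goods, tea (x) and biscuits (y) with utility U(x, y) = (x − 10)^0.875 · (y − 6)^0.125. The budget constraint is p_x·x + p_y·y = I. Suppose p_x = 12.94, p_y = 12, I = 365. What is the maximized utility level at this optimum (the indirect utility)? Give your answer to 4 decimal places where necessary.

V = 8.7562

Let x' = x−10, y' = y−6. MRS = 7·y'/x' = p_x/p_y.
After buying the subsistence bundle (10, 6), a share 0.875 of the remaining income goes to x: x* = 10 + 0.875·(I − 10p_x − 6p_y)/p_x.
Discretionary income = 365 − 10·12.94 − 6·12 = 163.6; x* = 10 + 0.875·163.6/12.94 = 21.0626; y* = 6 + 0.125·163.6/12 = 7.7042.
Utility at the optimum: U(21.0626, 7.7042) = 8.7562.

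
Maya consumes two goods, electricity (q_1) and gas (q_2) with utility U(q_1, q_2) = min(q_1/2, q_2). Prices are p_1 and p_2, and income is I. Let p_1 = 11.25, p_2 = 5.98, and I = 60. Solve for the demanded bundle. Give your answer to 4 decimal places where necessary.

q_1* = 4.2135, q_2* = 2.1067

Leontief preferences: the optimum is at the kink where q_1/2 = q_2/1, i.e. q_2 = (1/2)·q_1.
Budget: p_1·q_1 + p_2·(1/2)·q_1 = I, so (2·p_1 + p_2)·q_1 = 2·I.
Demand: q_1*(p_1,p_2,I) = 2·I/(2·p_1 + p_2), q_2* = I/(2·p_1 + p_2).
Here 2·11.25 + 5.98 = 28.48, giving q_1* = 4.2135 and q_2* = 2.1067.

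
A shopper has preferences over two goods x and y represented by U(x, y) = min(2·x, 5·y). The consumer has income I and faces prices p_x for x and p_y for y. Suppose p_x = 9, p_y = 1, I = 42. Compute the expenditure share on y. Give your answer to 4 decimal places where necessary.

share on y = 0.0426

Demand: x*(p_x,p_y,I) = 5·I/(5·p_x + 2·p_y), y* = 2·I/(5·p_x + 2·p_y).
Here 5·9 + 2·1 = 47, giving x* = 4.4681 and y* = 1.7872.
Expenditure on y: 1·1.7872 = 1.7872; share = 0.0426.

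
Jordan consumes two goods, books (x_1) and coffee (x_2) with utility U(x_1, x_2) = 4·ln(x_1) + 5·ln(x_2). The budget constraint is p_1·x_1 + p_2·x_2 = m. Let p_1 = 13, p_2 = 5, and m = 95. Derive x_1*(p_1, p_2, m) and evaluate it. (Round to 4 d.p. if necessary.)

The MRS is (4/5)·x_2/x_1. Set MRS = p_1/p_2.
Rearranging, p_2·x_2 = (5/4)·p_1·x_1. Substituting into the budget gives p_1·x_1·(1 + (5/4)) = m.
Demand: x_1*(p_1,p_2,m) = 4/9·m/p_1 and x_2* = 5/9·m/p_2.
At p_1=13, p_2=5, m=95: x_1* = 4/9·95/13 = 3.2479.

x_1* = 3.2479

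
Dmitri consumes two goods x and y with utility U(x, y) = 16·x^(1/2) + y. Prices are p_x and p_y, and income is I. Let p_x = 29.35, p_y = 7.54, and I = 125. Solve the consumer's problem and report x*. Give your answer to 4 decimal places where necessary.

MU_x = 8/√x, MU_y = 1. Tangency: 8/√x = p_x/p_y.
Thus x* = (8·p_y/p_x)² — independent of I — with the rest of income spent on y.
Plugging in: x* = (8·7.54/29.35)² = 4.2238.

x* = 4.2238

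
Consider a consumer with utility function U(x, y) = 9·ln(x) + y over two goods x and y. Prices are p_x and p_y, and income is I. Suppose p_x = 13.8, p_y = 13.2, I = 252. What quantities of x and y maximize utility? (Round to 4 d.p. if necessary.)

x* = 8.6087, y* = 10.0909

MU_x = 9/x, MU_y = 1. Tangency: 9/x = p_x/p_y.
So x*(p_x,p_y) = 9·p_y/p_x, independent of income; and y* = (I − 9·p_y)/p_y.
At the given prices: x* = 9·13.2/13.8 = 8.6087, and y* = 10.0909.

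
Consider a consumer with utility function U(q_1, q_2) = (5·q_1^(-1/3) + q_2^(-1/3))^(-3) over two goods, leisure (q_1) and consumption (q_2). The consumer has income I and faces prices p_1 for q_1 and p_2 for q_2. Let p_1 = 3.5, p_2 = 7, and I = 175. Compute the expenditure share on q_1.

With the ratio pinned down, the budget gives q_1* = I/(p_1 + p_2·(q_2/q_1)) and q_2* = (q_2/q_1)·q_1*.
Numerically q_2/q_1 = 0.177828, so q_1* = 175/(3.5 + 7·0.177828) = 36.8825 and q_2* = 0.177828·36.8825 = 6.5587.
Expenditure on q_1: 3.5·36.8825 = 129.0888; share = 0.7377.

share on q_1 = 0.7377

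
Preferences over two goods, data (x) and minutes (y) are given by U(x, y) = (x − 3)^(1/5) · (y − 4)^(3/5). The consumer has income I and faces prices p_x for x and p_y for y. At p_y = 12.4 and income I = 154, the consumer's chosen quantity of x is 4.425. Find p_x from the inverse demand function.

MRS = (1/3)·(y−4)/(x−3). Tangency with p_x/p_y gives y−4 = 3·(p_x/p_y)·(x−3).
After buying the subsistence bundle (3, 4), a share 0.25 of the remaining income goes to x: x* = 3 + 0.25·(I − 3p_x − 4p_y)/p_x.
Set x* = 4.425 in the demand function and solve for p_x: p_x = 12.

p_x = 12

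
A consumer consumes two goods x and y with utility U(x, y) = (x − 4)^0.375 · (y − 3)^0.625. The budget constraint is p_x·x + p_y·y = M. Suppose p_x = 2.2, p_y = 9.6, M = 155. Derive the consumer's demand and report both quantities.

This is Cobb-Douglas in (x−4, y−3): tangency gives 0.375·p_y·(y−3) = 0.625·p_x·(x−4).
Substituting into the budget: x* = 4 + 0.375·(M − 4·p_x − 3·p_y)/p_x, and y* = 3 + 0.625·(…)/p_y.
Discretionary income = 155 − 4·2.2 − 3·9.6 = 117.4; x* = 4 + 0.375·117.4/2.2 = 24.0114; y* = 3 + 0.625·117.4/9.6 = 10.6432.

x* = 24.0114, y* = 10.6432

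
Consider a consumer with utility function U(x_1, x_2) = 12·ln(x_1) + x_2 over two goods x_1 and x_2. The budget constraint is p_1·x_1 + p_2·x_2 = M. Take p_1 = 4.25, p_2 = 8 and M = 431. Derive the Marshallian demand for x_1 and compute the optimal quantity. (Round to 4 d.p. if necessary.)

x_1* = 22.5882

So x_1*(p_1,p_2) = 12·p_2/p_1, independent of income; and x_2* = (M − 12·p_2)/p_2.
At the given prices: x_1* = 12·8/4.25 = 22.5882.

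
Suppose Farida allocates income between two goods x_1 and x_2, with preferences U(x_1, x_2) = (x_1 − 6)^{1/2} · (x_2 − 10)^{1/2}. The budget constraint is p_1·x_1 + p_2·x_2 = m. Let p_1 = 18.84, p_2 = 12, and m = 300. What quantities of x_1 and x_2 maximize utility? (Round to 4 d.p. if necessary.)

x_1* = 7.7771, x_2* = 12.79

This is Cobb-Douglas in (x_1−6, x_2−10): tangency gives 0.5·p_2·(x_2−10) = 0.5·p_1·(x_1−6).
Substituting into the budget: x_1* = 6 + 0.5·(m − 6·p_1 − 10·p_2)/p_1, and x_2* = 10 + 0.5·(…)/p_2.
Discretionary income = 300 − 6·18.84 − 10·12 = 66.96; x_1* = 6 + 0.5·66.96/18.84 = 7.7771; x_2* = 10 + 0.5·66.96/12 = 12.79.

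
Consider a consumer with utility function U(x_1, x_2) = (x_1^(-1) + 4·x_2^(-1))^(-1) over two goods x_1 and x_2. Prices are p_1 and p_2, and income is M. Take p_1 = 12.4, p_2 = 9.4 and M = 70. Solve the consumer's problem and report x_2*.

x_2* = 4.7303

MRS = MU_x_1/MU_x_2 = (1/4)·(x_2/x_1)^(2). Set equal to p_1/p_2.
Solve for the ratio: x_2/x_1 = [4·p_1/p_2]^(0.5).
Substitute x_2 = (x_2/x_1)·x_1 into the budget: x_1* = M/(p_1 + p_2·(x_2/x_1)).
Numerically x_2/x_1 = 2.297084, so x_1* = 70/(12.4 + 9.4·2.297084) = 2.0593 and x_2* = 2.297084·2.0593 = 4.7303.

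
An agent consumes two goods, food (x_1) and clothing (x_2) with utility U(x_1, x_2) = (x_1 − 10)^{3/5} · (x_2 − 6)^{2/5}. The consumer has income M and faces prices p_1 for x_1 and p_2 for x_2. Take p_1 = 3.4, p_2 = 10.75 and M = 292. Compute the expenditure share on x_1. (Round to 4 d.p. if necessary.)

This is Cobb-Douglas in (x_1−10, x_2−6): tangency gives 0.6·p_2·(x_2−6) = 0.4·p_1·(x_1−10).
Substituting into the budget: x_1* = 10 + 0.6·(M − 10·p_1 − 6·p_2)/p_1, and x_2* = 6 + 0.4·(…)/p_2.
Discretionary income = 292 − 10·3.4 − 6·10.75 = 193.5; x_1* = 10 + 0.6·193.5/3.4 = 44.1471; x_2* = 6 + 0.4·193.5/10.75 = 13.2.
Expenditure on x_1: 3.4·44.1471 = 150.1; share = 0.514.

share on x_1 = 0.514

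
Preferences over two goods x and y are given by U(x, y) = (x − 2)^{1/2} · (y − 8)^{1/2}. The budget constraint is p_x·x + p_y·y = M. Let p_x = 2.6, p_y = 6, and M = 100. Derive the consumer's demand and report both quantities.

x* = 11, y* = 11.9

This is Cobb-Douglas in (x−2, y−8): tangency gives 0.5·p_y·(y−8) = 0.5·p_x·(x−2).
Substituting into the budget: x* = 2 + 0.5·(M − 2·p_x − 8·p_y)/p_x, and y* = 8 + 0.5·(…)/p_y.
Discretionary income = 100 − 2·2.6 − 8·6 = 46.8; x* = 2 + 0.5·46.8/2.6 = 11; y* = 8 + 0.5·46.8/6 = 11.9.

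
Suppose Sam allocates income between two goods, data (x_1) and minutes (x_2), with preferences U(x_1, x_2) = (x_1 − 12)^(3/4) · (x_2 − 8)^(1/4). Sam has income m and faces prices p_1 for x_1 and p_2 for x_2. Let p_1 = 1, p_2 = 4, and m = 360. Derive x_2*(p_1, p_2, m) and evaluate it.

This is Cobb-Douglas in (x_1−12, x_2−8): tangency gives 0.75·p_2·(x_2−8) = 0.25·p_1·(x_1−12).
Substituting into the budget: x_1* = 12 + 0.75·(m − 12·p_1 − 8·p_2)/p_1, and x_2* = 8 + 0.25·(…)/p_2.
Discretionary income = 360 − 12·1 − 8·4 = 316; x_2* = 8 + 0.25·316/4 = 27.75.

x_2* = 27.75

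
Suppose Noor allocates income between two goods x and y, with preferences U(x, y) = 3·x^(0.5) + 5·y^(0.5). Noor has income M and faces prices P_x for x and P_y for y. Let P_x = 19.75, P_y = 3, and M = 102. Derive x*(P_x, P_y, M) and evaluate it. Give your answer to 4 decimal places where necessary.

x* = 0.2678

MU_x ∝ 3·x^(-0.5), MU_y ∝ 5·y^(-0.5), so MRS = (3/5)·(y/x)^(0.5) = P_x/P_y.
Solve for the ratio: y/x = [(5/3)·P_x/P_y]^(2).
Substitute y = (y/x)·x into the budget: x* = M/(P_x + P_y·(y/x)).
Numerically y/x = 120.38966, so x* = 102/(19.75 + 3·120.38966) = 0.2678.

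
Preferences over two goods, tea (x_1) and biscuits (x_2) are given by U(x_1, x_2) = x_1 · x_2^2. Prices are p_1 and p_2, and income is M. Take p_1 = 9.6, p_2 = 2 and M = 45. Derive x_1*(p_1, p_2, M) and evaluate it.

x_1* = 1.5625

Tangency: MRS = (1/2)·x_2/x_1 = p_1/p_2.
So p_2·x_2 = 2·p_1·x_1; combined with the budget, a share 1/3 of income goes to x_1.
Demand: x_1*(p_1,p_2,M) = 1/3·M/p_1 and x_2* = 2/3·M/p_2.
At p_1=9.6, p_2=2, M=45: x_1* = 1/3·45/9.6 = 1.5625.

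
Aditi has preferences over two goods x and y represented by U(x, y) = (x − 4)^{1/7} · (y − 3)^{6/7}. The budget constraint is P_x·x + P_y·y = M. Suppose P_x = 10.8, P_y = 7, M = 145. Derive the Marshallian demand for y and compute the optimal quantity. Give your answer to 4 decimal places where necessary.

Let x' = x−4, y' = y−3. MRS = (1/6)·y'/x' = P_x/P_y.
After buying the subsistence bundle (4, 3), a share 1/7 of the remaining income goes to x: x* = 4 + 1/7·(M − 4P_x − 3P_y)/P_x.
Discretionary income = 145 − 4·10.8 − 3·7 = 80.8; y* = 3 + 6/7·80.8/7 = 12.8939.

y* = 12.8939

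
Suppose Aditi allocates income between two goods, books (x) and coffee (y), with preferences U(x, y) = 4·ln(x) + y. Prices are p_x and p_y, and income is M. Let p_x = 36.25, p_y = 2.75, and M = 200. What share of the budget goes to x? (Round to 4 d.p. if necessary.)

MU_x = 4/x, MU_y = 1. Tangency: 4/x = p_x/p_y.
So x*(p_x,p_y) = 4·p_y/p_x, independent of income; and y* = (M − 4·p_y)/p_y.
At the given prices: x* = 4·2.75/36.25 = 0.3034, and y* = 68.7273.
Expenditure on x: 36.25·0.3034 = 11; share = 0.055.

share on x = 0.055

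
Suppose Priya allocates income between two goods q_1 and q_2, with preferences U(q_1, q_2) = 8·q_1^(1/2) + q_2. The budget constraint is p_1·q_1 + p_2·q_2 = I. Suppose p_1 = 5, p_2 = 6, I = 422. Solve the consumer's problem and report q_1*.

q_1* = 23.04

Utility is quasi-linear in q_2; the FOC for q_1 is 4/√q_1 = p_1/p_2.
Solve: √q_1 = 4·p_2/p_1, so q_1*(p_1,p_2) = (4·p_2/p_1)², and q_2* = (I − p_1·q_1*)/p_2.
Plugging in: q_1* = (4·6/5)² = 23.04.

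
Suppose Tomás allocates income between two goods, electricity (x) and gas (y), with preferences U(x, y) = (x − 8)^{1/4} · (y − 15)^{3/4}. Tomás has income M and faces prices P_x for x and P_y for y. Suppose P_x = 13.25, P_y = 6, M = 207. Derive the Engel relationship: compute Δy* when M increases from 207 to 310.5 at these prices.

Let x' = x−8, y' = y−15. MRS = (1/3)·y'/x' = P_x/P_y.
After buying the subsistence bundle (8, 15), a share 0.25 of the remaining income goes to x: x* = 8 + 0.25·(M − 8P_x − 15P_y)/P_x.
Discretionary income = 207 − 8·13.25 − 15·6 = 11; y* = 15 + 0.75·11/6 = 16.375.
At M' = 310.5: y* = 29.3125. Change: 29.3125 − 16.375 = 12.9375.

Δy* = 12.9375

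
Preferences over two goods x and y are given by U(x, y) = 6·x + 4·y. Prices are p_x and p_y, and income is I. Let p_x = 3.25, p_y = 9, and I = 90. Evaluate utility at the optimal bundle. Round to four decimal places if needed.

Perfect substitutes: compare marginal utility per dollar. 6/p_x vs 4/p_y → 1.8462 vs 0.4444.
x gives more utility per dollar, so spend all income on x: x* = I/p_x, y* = 0.
Numerically: x* = 27.6923, y* = 0.
Utility at the optimum: U(27.6923, 0) = 166.1538.

V = 166.1538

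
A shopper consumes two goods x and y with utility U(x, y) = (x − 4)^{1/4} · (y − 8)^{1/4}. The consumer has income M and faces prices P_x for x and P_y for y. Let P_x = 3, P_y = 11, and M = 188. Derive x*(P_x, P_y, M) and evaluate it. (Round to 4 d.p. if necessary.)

Discretionary income = 188 − 4·3 − 8·11 = 88; x* = 4 + 0.5·88/3 = 18.6667.

x* = 18.6667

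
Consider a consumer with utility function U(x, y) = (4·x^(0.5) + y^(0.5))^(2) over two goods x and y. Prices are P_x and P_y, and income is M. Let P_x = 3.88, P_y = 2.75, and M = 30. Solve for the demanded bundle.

From the CES first-order condition, 4·(y/x)^(0.5) = P_x/P_y.
Solve for the ratio: y/x = [(1/4)·P_x/P_y]^(2).
Substitute y = (y/x)·x into the budget: x* = M/(P_x + P_y·(y/x)).
Numerically y/x = 0.124417, so x* = 30/(3.88 + 2.75·0.124417) = 7.1054 and y* = 0.124417·7.1054 = 0.884.

x* = 7.1054, y* = 0.884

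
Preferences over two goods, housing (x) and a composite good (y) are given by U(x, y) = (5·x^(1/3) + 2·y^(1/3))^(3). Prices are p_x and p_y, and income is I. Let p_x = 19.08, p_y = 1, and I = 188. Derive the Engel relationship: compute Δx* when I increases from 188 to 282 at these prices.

Δx* = 2.3404

Numerically y/x = 21.08422, so x* = 188/(19.08 + 1·21.08422) = 4.6808.
At I' = 282: x* = 7.0212. Change: 7.0212 − 4.6808 = 2.3404.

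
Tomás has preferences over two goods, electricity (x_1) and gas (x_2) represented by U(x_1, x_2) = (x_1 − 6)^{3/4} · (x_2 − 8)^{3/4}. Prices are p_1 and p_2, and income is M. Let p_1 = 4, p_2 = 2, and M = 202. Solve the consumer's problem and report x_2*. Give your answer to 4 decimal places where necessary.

x_2* = 48.5

Discretionary income = 202 − 6·4 − 8·2 = 162; x_2* = 8 + 0.5·162/2 = 48.5.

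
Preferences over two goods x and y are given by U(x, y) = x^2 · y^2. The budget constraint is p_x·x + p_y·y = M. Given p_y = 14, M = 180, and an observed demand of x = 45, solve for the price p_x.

p_x = 2

MU_x/MU_y = (2·y)/(2·x); tangency sets this equal to p_x/p_y.
Rearranging, p_y·y = p_x·x. Substituting into the budget gives p_x·x·(1 + 1) = M.
Demand: x*(p_x,p_y,M) = 0.5·M/p_x and y* = 0.5·M/p_y.
Set x* = 45 in the demand function and solve for p_x: p_x = 2.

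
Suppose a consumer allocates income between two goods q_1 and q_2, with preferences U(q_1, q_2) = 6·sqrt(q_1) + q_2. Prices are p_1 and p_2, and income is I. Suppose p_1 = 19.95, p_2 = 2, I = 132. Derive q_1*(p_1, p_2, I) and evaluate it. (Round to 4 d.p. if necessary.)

MU_q_1 = 3/√q_1, MU_q_2 = 1. Tangency: 3/√q_1 = p_1/p_2.
Solve: √q_1 = 3·p_2/p_1, so q_1*(p_1,p_2) = (3·p_2/p_1)², and q_2* = (I − p_1·q_1*)/p_2.
Plugging in: q_1* = (3·2/19.95)² = 0.0905.

q_1* = 0.0905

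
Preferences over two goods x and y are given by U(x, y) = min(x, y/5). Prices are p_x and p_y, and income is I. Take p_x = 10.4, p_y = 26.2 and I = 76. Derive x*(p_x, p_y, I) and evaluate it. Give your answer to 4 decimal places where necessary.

With perfect complements, no substitution: consume in ratio x:y = 1:5.
Budget: p_x·x + p_y·5·x = I, so (p_x + 5·p_y)·x = I.
Demand: x*(p_x,p_y,I) = I/(p_x + 5·p_y), y* = 5·I/(p_x + 5·p_y).
Here 10.4 + 5·26.2 = 141.4, giving x* = 0.5375.

x* = 0.5375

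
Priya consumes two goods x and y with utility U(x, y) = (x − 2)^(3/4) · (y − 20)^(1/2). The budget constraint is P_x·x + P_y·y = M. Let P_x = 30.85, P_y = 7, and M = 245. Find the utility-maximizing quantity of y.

y* = 22.4743

Let x' = x−2, y' = y−20. MRS = (3/2)·y'/x' = P_x/P_y.
Substituting into the budget: x* = 2 + 0.6·(M − 2·P_x − 20·P_y)/P_x, and y* = 20 + 0.4·(…)/P_y.
Discretionary income = 245 − 2·30.85 − 20·7 = 43.3; y* = 20 + 0.4·43.3/7 = 22.4743.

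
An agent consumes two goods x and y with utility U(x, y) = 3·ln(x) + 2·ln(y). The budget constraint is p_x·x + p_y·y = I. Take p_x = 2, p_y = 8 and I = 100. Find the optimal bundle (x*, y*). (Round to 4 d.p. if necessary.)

The MRS is (3/2)·y/x. Set MRS = p_x/p_y.
Rearranging, p_y·y = (2/3)·p_x·x. Substituting into the budget gives p_x·x·(1 + (2/3)) = I.
Demand: x*(p_x,p_y,I) = 0.6·I/p_x and y* = 0.4·I/p_y.
At p_x=2, p_y=8, I=100: x* = 0.6·100/2 = 30, y* = 5.

x* = 30, y* = 5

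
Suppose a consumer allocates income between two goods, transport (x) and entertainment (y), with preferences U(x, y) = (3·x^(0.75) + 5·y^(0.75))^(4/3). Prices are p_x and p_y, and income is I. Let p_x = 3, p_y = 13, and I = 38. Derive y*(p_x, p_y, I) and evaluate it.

y* = 0.2532

From the CES first-order condition, (3/5)·(y/x)^(0.25) = p_x/p_y.
Solve for the ratio: y/x = [(5/3)·p_x/p_y]^(4).
With the ratio pinned down, the budget gives x* = I/(p_x + p_y·(y/x)) and y* = (y/x)·x*.
Numerically y/x = 0.021883, so x* = 38/(3 + 13·0.021883) = 11.5696 and y* = 0.021883·11.5696 = 0.2532.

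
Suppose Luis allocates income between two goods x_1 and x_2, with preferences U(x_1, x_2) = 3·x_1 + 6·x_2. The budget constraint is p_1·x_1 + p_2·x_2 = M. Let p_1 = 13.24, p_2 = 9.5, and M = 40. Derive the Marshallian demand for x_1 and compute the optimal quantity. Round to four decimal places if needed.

x_1* = 0

Linear utility — the consumer picks whichever good has higher MU/price: 3/13.24 = 0.2266 vs 6/9.5 = 0.6316.
x_2 gives more utility per dollar, so spend all income on x_2: x_2* = M/p_2, x_1* = 0.
Numerically: x_1* = 0, x_2* = 4.2105.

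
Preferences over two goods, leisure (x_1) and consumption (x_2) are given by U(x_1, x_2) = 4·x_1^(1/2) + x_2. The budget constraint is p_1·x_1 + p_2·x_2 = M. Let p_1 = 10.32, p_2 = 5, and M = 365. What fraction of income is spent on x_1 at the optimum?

Set MRS = p_1/p_2: 2·x_1^(−1/2) = p_1/p_2.
Thus x_1* = (2·p_2/p_1)² — independent of M — with the rest of income spent on x_2.
Plugging in: x_1* = (2·5/10.32)² = 0.9389, x_2* = 71.062.
Expenditure on x_1: 10.32·0.9389 = 9.6899; share = 0.0265.

share on x_1 = 0.0265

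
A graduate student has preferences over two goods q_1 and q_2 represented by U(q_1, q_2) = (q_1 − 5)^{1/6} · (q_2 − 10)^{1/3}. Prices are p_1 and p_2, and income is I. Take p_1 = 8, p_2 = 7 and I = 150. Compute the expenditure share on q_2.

share on q_2 = 0.6444

Let q_1' = q_1−5, q_2' = q_2−10. MRS = (1/2)·q_2'/q_1' = p_1/p_2.
After buying the subsistence bundle (5, 10), a share 1/3 of the remaining income goes to q_1: q_1* = 5 + 1/3·(I − 5p_1 − 10p_2)/p_1.
Discretionary income = 150 − 5·8 − 10·7 = 40; q_1* = 5 + 1/3·40/8 = 6.6667; q_2* = 10 + 2/3·40/7 = 13.8095.
Expenditure on q_2: 7·13.8095 = 96.6667; share = 0.6444.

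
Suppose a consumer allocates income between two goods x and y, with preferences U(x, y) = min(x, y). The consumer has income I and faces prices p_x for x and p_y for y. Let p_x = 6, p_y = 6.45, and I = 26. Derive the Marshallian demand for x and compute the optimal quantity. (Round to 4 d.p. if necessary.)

x* = 2.0884

Leontief preferences: the optimum is at the kink where x/1 = y/1, i.e. y = x.
Budget: p_x·x + p_y·x = I, so (p_x + p_y)·x = I.
Demand: x*(p_x,p_y,I) = I/(p_x + p_y), y* = I/(p_x + p_y).
Here 6 + 6.45 = 12.45, giving x* = 2.0884.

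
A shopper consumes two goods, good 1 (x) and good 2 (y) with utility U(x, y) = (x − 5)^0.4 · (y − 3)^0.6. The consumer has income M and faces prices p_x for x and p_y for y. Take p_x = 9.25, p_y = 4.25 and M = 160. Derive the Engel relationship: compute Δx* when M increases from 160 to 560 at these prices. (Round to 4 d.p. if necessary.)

MRS = (2/3)·(y−3)/(x−5). Tangency with p_x/p_y gives y−3 = (3/2)·(p_x/p_y)·(x−5).
After buying the subsistence bundle (5, 3), a share 0.4 of the remaining income goes to x: x* = 5 + 0.4·(M − 5p_x − 3p_y)/p_x.
Discretionary income = 160 − 5·9.25 − 3·4.25 = 101; x* = 5 + 0.4·101/9.25 = 9.3676.
At M' = 560: x* = 26.6649. Change: 26.6649 − 9.3676 = 17.2973.

Δx* = 17.2973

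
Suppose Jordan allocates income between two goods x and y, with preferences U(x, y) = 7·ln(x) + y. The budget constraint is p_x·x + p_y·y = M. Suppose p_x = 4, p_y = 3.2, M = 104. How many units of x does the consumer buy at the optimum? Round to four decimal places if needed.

x* = 5.6

Set MRS = p_x/p_y: (7/x)/1 = p_x/p_y.
So x*(p_x,p_y) = 7·p_y/p_x, independent of income; and y* = (M − 7·p_y)/p_y.
At the given prices: x* = 7·3.2/4 = 5.6.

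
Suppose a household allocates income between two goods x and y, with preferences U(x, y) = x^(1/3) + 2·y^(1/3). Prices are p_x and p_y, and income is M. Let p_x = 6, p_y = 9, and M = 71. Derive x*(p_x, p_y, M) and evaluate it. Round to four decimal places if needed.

Numerically y/x = 1.539601, so x* = 71/(6 + 9·1.539601) = 3.5757.

x* = 3.5757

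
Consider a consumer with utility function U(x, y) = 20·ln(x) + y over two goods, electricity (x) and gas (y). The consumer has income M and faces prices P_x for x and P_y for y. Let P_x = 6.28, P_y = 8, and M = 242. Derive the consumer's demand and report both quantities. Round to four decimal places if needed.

x* = 25.4777, y* = 10.25

MU_x = 20/x, MU_y = 1. Tangency: 20/x = P_x/P_y.
So x*(P_x,P_y) = 20·P_y/P_x, independent of income; and y* = (M − 20·P_y)/P_y.
At the given prices: x* = 20·8/6.28 = 25.4777, and y* = 10.25.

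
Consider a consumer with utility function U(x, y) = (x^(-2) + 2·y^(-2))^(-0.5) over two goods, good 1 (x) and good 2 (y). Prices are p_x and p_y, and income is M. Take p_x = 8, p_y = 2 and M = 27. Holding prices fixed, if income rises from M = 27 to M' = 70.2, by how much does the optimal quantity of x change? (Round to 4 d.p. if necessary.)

Δx* = 3.6

MRS = MU_x/MU_y = (1/2)·(y/x)^(3). Set equal to p_x/p_y.
Solve for the ratio: y/x = [2·p_x/p_y]^(1/3).
With the ratio pinned down, the budget gives x* = M/(p_x + p_y·(y/x)) and y* = (y/x)·x*.
Numerically y/x = 2, so x* = 27/(8 + 2·2) = 2.25.
At M' = 70.2: x* = 5.85. Change: 5.85 − 2.25 = 3.6.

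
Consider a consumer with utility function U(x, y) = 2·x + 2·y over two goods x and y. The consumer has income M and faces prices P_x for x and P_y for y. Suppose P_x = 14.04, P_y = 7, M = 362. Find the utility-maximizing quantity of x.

x* = 0

y gives more utility per dollar, so spend all income on y: y* = M/P_y, x* = 0.
Numerically: x* = 0, y* = 51.7143.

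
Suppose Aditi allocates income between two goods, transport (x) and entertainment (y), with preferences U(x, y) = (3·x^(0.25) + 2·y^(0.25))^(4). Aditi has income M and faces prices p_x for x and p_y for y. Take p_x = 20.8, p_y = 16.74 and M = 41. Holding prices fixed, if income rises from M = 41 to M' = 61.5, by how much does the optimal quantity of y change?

MU_x ∝ 3·x^(-0.75), MU_y ∝ 2·y^(-0.75), so MRS = (3/2)·(y/x)^(0.75) = p_x/p_y.
Solve for the ratio: y/x = [(2/3)·p_x/p_y]^(4/3).
With the ratio pinned down, the budget gives x* = M/(p_x + p_y·(y/x)) and y* = (y/x)·x*.
Numerically y/x = 0.777957, so x* = 41/(20.8 + 16.74·0.777957) = 1.2122 and y* = 0.777957·1.2122 = 0.943.
At M' = 61.5: y* = 1.4146. Change: 1.4146 − 0.943 = 0.4715.

Δy* = 0.4715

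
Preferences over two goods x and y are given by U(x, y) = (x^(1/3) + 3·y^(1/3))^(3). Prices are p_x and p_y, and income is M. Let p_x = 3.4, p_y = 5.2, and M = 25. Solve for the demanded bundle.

Substitute y = (y/x)·x into the budget: x* = M/(p_x + p_y·(y/x)).
Numerically y/x = 2.747231, so x* = 25/(3.4 + 5.2·2.747231) = 1.4136 and y* = 2.747231·1.4136 = 3.8834.

x* = 1.4136, y* = 3.8834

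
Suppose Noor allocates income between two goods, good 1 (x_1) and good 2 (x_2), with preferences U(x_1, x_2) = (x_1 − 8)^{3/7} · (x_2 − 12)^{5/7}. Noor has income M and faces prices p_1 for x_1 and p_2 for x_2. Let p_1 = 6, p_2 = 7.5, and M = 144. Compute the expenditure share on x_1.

MRS = (3/5)·(x_2−12)/(x_1−8). Tangency with p_1/p_2 gives x_2−12 = (5/3)·(p_1/p_2)·(x_1−8).
Substituting into the budget: x_1* = 8 + 0.375·(M − 8·p_1 − 12·p_2)/p_1, and x_2* = 12 + 0.625·(…)/p_2.
Discretionary income = 144 − 8·6 − 12·7.5 = 6; x_1* = 8 + 0.375·6/6 = 8.375; x_2* = 12 + 0.625·6/7.5 = 12.5.
Expenditure on x_1: 6·8.375 = 50.25; share = 0.349.

share on x_1 = 0.349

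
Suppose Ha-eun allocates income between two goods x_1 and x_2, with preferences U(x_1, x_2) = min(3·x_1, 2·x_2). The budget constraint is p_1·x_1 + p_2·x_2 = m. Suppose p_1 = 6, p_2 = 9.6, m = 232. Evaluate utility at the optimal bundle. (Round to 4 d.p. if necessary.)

With perfect complements, no substitution: consume in ratio x_1:x_2 = 2:3.
Budget: p_1·x_1 + p_2·(3/2)·x_1 = m, so (2·p_1 + 3·p_2)·x_1 = 2·m.
Demand: x_1*(p_1,p_2,m) = 2·m/(2·p_1 + 3·p_2), x_2* = 3·m/(2·p_1 + 3·p_2).
Here 2·6 + 3·9.6 = 40.8, giving x_1* = 11.3725 and x_2* = 17.0588.
Utility at the optimum: U(11.3725, 17.0588) = 34.1176.

V = 34.1176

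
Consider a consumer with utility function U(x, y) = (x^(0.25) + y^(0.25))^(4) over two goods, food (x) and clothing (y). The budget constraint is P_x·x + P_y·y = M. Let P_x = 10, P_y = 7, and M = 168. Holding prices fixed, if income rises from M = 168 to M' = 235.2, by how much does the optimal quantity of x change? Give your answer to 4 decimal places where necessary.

With the ratio pinned down, the budget gives x* = M/(P_x + P_y·(y/x)) and y* = (y/x)·x*.
Numerically y/x = 1.608926, so x* = 168/(10 + 7·1.608926) = 7.9012.
At M' = 235.2: x* = 11.0617. Change: 11.0617 − 7.9012 = 3.1605.

Δx* = 3.1605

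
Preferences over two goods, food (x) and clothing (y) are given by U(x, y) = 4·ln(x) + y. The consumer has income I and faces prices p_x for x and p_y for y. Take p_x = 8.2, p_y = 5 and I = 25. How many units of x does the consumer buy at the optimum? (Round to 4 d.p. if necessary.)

So x*(p_x,p_y) = 4·p_y/p_x, independent of income; and y* = (I − 4·p_y)/p_y.
At the given prices: x* = 4·5/8.2 = 2.439.

x* = 2.439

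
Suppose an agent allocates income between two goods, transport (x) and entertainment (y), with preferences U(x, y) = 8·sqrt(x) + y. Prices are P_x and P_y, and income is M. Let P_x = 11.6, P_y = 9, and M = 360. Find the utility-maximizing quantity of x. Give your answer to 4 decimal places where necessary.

Thus x* = (4·P_y/P_x)² — independent of M — with the rest of income spent on y.
Plugging in: x* = (4·9/11.6)² = 9.6314.

x* = 9.6314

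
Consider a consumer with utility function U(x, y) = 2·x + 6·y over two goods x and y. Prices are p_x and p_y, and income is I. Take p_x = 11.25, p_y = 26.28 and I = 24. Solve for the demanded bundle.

Perfect substitutes: compare marginal utility per dollar. 2/p_x vs 6/p_y → 0.1778 vs 0.2283.
y gives more utility per dollar, so spend all income on y: y* = I/p_y, x* = 0.
Numerically: x* = 0, y* = 0.9132.

x* = 0, y* = 0.9132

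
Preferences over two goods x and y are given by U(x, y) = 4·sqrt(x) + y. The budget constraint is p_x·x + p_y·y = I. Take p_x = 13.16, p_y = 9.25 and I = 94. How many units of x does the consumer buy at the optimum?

x* = 1.9762

Utility is quasi-linear in y; the FOC for x is 2/√x = p_x/p_y.
Thus x* = (2·p_y/p_x)² — independent of I — with the rest of income spent on y.
Plugging in: x* = (2·9.25/13.16)² = 1.9762.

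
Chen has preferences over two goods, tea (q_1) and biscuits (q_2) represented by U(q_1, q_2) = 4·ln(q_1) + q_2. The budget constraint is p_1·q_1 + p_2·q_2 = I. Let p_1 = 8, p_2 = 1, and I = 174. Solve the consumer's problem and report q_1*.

q_1* = 0.5

MU_q_1 = 4/q_1, MU_q_2 = 1. Tangency: 4/q_1 = p_1/p_2.
So q_1*(p_1,p_2) = 4·p_2/p_1, independent of income; and q_2* = (I − 4·p_2)/p_2.
At the given prices: q_1* = 4·1/8 = 0.5.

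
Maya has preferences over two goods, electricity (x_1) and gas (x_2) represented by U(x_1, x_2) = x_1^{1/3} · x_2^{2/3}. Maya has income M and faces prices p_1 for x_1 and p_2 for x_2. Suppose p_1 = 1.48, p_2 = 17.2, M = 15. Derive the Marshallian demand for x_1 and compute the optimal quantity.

x_1* = 3.3784

The MRS is (1/2)·x_2/x_1. Set MRS = p_1/p_2.
Rearranging, p_2·x_2 = 2·p_1·x_1. Substituting into the budget gives p_1·x_1·(1 + 2) = M.
Demand: x_1*(p_1,p_2,M) = 1/3·M/p_1 and x_2* = 2/3·M/p_2.
At p_1=1.48, p_2=17.2, M=15: x_1* = 1/3·15/1.48 = 3.3784.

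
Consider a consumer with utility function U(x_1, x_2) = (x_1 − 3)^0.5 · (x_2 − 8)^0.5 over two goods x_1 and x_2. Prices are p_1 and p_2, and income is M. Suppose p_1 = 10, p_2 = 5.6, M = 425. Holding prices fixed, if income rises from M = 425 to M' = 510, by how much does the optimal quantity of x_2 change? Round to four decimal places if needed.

Substituting into the budget: x_1* = 3 + 0.5·(M − 3·p_1 − 8·p_2)/p_1, and x_2* = 8 + 0.5·(…)/p_2.
Discretionary income = 425 − 3·10 − 8·5.6 = 350.2; x_2* = 8 + 0.5·350.2/5.6 = 39.2679.
At M' = 510: x_2* = 46.8571. Change: 46.8571 − 39.2679 = 7.5893.

Δx_2* = 7.5893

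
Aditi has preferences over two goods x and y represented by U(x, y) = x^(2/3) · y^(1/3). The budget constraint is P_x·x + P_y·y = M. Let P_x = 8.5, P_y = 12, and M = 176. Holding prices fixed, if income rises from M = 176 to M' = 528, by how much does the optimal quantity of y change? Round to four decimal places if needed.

Δy* = 9.7778

The MRS is 2·y/x. Set MRS = P_x/P_y.
Rearranging, P_y·y = (1/2)·P_x·x. Substituting into the budget gives P_x·x·(1 + (1/2)) = M.
Demand: x*(P_x,P_y,M) = 2/3·M/P_x and y* = 1/3·M/P_y.
At P_x=8.5, P_y=12, M=176: y* = 1/3·176/12 = 4.8889.
At M' = 528: y* = 14.6667. Change: 14.6667 − 4.8889 = 9.7778.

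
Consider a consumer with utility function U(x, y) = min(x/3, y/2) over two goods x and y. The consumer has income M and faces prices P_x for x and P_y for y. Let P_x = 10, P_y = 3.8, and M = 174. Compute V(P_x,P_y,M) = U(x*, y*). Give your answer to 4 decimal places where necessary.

With perfect complements, no substitution: consume in ratio x:y = 3:2.
Budget: P_x·x + P_y·(2/3)·x = M, so (3·P_x + 2·P_y)·x = 3·M.
Demand: x*(P_x,P_y,M) = 3·M/(3·P_x + 2·P_y), y* = 2·M/(3·P_x + 2·P_y).
Here 3·10 + 2·3.8 = 37.6, giving x* = 13.883 and y* = 9.2553.
Utility at the optimum: U(13.883, 9.2553) = 4.6277.

V = 4.6277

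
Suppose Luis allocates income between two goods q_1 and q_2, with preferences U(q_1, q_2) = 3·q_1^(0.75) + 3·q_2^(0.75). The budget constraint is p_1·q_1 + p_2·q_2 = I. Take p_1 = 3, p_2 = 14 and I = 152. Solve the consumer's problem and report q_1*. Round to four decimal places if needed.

MU_q_1 ∝ 3·q_1^(-0.25), MU_q_2 ∝ 3·q_2^(-0.25), so MRS = (q_2/q_1)^(0.25) = p_1/p_2.
Hence q_2/q_1 = (p_1/p_2)^(1/(0.25)), i.e. raised to the 4 power.
Substitute q_2 = (q_2/q_1)·q_1 into the budget: q_1* = I/(p_1 + p_2·(q_2/q_1)).
Numerically q_2/q_1 = 0.002108, so q_1* = 152/(3 + 14·0.002108) = 50.173.

q_1* = 50.173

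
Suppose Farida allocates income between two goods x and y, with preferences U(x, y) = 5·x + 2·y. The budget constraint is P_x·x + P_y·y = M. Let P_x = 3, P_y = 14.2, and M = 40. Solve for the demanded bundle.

x* = 13.3333, y* = 0

Numerically: x* = 13.3333, y* = 0.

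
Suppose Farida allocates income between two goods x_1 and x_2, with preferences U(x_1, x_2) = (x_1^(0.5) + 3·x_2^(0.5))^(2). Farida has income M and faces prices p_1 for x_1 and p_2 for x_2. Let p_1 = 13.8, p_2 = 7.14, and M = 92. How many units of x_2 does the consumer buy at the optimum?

x_2* = 12.1847

From the CES first-order condition, (1/3)·(x_2/x_1)^(0.5) = p_1/p_2.
Solve for the ratio: x_2/x_1 = [3·p_1/p_2]^(2).
Substitute x_2 = (x_2/x_1)·x_1 into the budget: x_1* = M/(p_1 + p_2·(x_2/x_1)).
Numerically x_2/x_1 = 33.620507, so x_1* = 92/(13.8 + 7.14·33.620507) = 0.3624 and x_2* = 33.620507·0.3624 = 12.1847.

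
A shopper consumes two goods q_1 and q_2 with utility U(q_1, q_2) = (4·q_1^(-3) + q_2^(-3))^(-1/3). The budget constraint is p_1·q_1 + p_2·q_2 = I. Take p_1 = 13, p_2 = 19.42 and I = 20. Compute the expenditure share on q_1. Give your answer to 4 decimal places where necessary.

share on q_1 = 0.5114

MU_q_1 ∝ 4·q_1^(-4), MU_q_2 ∝ q_2^(-4), so MRS = 4·(q_2/q_1)^(4) = p_1/p_2.
Hence q_2/q_1 = ((1/4)·p_1/p_2)^(1/(4)), i.e. raised to the 0.25 power.
With the ratio pinned down, the budget gives q_1* = I/(p_1 + p_2·(q_2/q_1)) and q_2* = (q_2/q_1)·q_1*.
Numerically q_2/q_1 = 0.6396, so q_1* = 20/(13 + 19.42·0.6396) = 0.7868 and q_2* = 0.6396·0.7868 = 0.5032.
Expenditure on q_1: 13·0.7868 = 10.2278; share = 0.5114.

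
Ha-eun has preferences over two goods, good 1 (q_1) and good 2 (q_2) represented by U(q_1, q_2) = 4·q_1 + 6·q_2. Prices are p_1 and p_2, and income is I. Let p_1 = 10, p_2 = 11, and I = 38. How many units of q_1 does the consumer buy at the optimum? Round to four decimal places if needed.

Perfect substitutes: compare marginal utility per dollar. 4/p_1 vs 6/p_2 → 0.4 vs 0.5455.
q_2 gives more utility per dollar, so spend all income on q_2: q_2* = I/p_2, q_1* = 0.
Numerically: q_1* = 0, q_2* = 3.4545.

q_1* = 0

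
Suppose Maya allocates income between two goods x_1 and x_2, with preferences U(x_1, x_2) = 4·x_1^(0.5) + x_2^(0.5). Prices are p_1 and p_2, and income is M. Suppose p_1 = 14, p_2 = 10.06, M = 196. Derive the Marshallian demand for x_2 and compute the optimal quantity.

MRS = MU_x_1/MU_x_2 = 4·(x_2/x_1)^(0.5). Set equal to p_1/p_2.
Solve for the ratio: x_2/x_1 = [(1/4)·p_1/p_2]^(2).
With the ratio pinned down, the budget gives x_1* = M/(p_1 + p_2·(x_2/x_1)) and x_2* = (x_2/x_1)·x_1*.
Numerically x_2/x_1 = 0.121043, so x_1* = 196/(14 + 10.06·0.121043) = 12.8797 and x_2* = 0.121043·12.8797 = 1.559.

x_2* = 1.559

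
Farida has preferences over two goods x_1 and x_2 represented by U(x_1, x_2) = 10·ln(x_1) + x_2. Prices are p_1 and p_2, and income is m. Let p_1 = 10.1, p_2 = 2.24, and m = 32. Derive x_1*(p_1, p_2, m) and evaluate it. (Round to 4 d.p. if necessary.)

Set MRS = p_1/p_2: (10/x_1)/1 = p_1/p_2.
So x_1*(p_1,p_2) = 10·p_2/p_1, independent of income; and x_2* = (m − 10·p_2)/p_2.
At the given prices: x_1* = 10·2.24/10.1 = 2.2178.

x_1* = 2.2178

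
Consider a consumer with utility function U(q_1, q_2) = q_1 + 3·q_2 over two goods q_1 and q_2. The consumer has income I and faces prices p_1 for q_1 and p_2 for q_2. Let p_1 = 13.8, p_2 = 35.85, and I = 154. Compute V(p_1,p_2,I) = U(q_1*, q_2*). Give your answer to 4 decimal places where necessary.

Perfect substitutes: compare marginal utility per dollar. 1/p_1 vs 3/p_2 → 0.0725 vs 0.0837.
q_2 gives more utility per dollar, so spend all income on q_2: q_2* = I/p_2, q_1* = 0.
Numerically: q_1* = 0, q_2* = 4.2957.
Utility at the optimum: U(0, 4.2957) = 12.887.

V = 12.887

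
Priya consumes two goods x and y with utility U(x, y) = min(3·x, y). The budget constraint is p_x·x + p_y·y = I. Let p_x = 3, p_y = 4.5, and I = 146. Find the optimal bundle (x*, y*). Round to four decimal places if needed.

With perfect complements, no substitution: consume in ratio x:y = 1:3.
Budget: p_x·x + p_y·3·x = I, so (p_x + 3·p_y)·x = I.
Demand: x*(p_x,p_y,I) = I/(p_x + 3·p_y), y* = 3·I/(p_x + 3·p_y).
Here 3 + 3·4.5 = 16.5, giving x* = 8.8485 and y* = 26.5455.

x* = 8.8485, y* = 26.5455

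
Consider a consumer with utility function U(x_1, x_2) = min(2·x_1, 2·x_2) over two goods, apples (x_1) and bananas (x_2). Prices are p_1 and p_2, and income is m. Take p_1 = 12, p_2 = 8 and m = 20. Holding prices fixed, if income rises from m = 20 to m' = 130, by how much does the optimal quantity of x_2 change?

Leontief preferences: the optimum is at the kink where x_1/2 = x_2/2, i.e. x_2 = x_1.
Budget: p_1·x_1 + p_2·x_1 = m, so (2·p_1 + 2·p_2)·x_1 = 2·m.
Demand: x_1*(p_1,p_2,m) = 2·m/(2·p_1 + 2·p_2), x_2* = 2·m/(2·p_1 + 2·p_2).
Here 2·12 + 2·8 = 40, giving x_2* = 1.
At m' = 130: x_2* = 6.5. Change: 6.5 − 1 = 5.5.

Δx_2* = 5.5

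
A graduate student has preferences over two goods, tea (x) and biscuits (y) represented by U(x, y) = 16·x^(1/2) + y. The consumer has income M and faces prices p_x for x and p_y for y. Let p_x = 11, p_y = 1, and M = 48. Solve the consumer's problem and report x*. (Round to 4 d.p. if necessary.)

Plugging in: x* = (8·1/11)² = 0.5289.

x* = 0.5289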